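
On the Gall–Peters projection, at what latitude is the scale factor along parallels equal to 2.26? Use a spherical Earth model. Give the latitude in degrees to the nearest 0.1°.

Gall–Peters is a cylindrical equal-area projection with standard parallels at ±45°. For cylindrical equal-area with standard parallel φ₀, h = cos φ / cos φ₀ and k = cos φ₀ / cos φ, so h·k = 1.
k = cos φ₀ / cos φ = 2.26  ⇒  cos φ = cos 45° / 2.26 = 0.3129.
φ = arccos(0.3129) ≈ 71.8°.

71.8°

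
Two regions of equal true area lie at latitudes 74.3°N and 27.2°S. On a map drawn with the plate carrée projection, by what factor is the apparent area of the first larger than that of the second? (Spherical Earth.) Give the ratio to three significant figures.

3.29

For the equirectangular projection with φ₀ = 0 (plate carrée), h = 1 along meridians and k = sec φ along parallels.
Areal scale at 74.3°: h·k = 1.000 × 3.695 = 3.695.
Areal scale at 27.2°: h·k = 1.000 × 1.124 = 1.124.
Ratio = 3.695/1.124 ≈ 3.29.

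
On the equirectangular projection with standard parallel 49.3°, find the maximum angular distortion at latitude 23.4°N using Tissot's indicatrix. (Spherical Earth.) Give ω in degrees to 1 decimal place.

In the equirectangular projection with standard parallel φ₀ = 49.3° (x = Rλ cos φ₀, y = Rφ), meridians are true-scale (h = 1) and the parallel scale is k = cos φ₀ / cos φ.
At 23.4°: h = 1.000, k = 0.7105; principal scales a = 1.000, b = 0.7105.
sin(ω/2) = (a − b)/(a + b) = 0.2895/1.711 = 0.1692, so ω = 2 arcsin(0.1692) ≈ 19.5°.

19.5°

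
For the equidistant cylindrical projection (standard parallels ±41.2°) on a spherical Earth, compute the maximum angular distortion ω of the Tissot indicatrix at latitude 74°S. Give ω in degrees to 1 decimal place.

In the equirectangular projection with standard parallel φ₀ = 41.2° (x = Rλ cos φ₀, y = Rφ), meridians are true-scale (h = 1) and the parallel scale is k = cos φ₀ / cos φ.
At 74°: h = 1.000, k = 2.730; principal scales a = 2.730, b = 1.000.
sin(ω/2) = (a − b)/(a + b) = 1.730/3.730 = 0.4638, so ω = 2 arcsin(0.4638) ≈ 55.3°.

55.3°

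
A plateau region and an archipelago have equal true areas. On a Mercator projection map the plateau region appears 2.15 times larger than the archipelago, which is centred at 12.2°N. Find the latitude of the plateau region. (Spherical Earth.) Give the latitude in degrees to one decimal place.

For equal true areas on Mercator, apparent areas scale as sec²φ, so the ratio is cos²φ₂ / cos²φ₁.
cos²φ₂ / cos²φ₁ = 2.15  ⇒  cos φ₁ = cos 12.2° / √2.15 = 0.9774/1.466 = 0.6666.
φ₁ = arccos(0.6666) ≈ 48.2°.

48.2°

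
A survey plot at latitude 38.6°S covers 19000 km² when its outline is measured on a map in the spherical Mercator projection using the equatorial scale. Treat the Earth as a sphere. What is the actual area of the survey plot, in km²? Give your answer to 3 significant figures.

For Mercator, h = k = sec φ (a conformal cylindrical projection has a single point scale, 1/cos φ).
Areal scale = k² = sec²φ = 1/cos²(38.6°) = 1/0.7815² = 1.637.
True area = apparent / (areal scale) = 19000 / 1.637 ≈ 11600 km².

11600 km²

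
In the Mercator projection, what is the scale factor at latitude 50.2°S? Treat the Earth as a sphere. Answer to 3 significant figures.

The Mercator projection is conformal; its linear scale factor is the same in every direction and equals sec φ = 1/cos φ.
k = 1/cos 50.2° = 1/0.6401 = 1.562.

1.56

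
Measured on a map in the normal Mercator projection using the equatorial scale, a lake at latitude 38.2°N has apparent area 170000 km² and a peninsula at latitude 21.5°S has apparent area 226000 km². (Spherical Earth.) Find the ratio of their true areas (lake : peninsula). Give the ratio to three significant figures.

On Mercator the areal scale is sec²φ, so true area = apparent × cos²φ.
True area of lake: 170000 × cos²(38.2°) = 170000 × 0.6176 = 105000 km².
True area of peninsula: 226000 × cos²(21.5°) = 226000 × 0.8657 = 195600 km².
Ratio = 105000 / 195600 ≈ 0.537.

0.537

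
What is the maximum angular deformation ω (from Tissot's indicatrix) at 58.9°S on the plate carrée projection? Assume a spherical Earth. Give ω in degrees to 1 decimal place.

For the equirectangular projection with φ₀ = 0 (plate carrée), h = 1 along meridians and k = sec φ along parallels.
At 58.9°: h = 1.000, k = 1.936; principal scales a = 1.936, b = 1.000.
sin(ω/2) = (a − b)/(a + b) = 0.9360/2.936 = 0.3188, so ω = 2 arcsin(0.3188) ≈ 37.2°.

37.2°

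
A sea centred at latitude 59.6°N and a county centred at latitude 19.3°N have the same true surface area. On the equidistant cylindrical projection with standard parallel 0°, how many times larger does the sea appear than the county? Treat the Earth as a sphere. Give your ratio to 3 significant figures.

In the plate carrée (x = Rλ, y = Rφ), meridians are true-scale (h = 1) and parallels are stretched by k = sec φ.
Areal scale at 59.6°: h·k = 1.000 × 1.976 = 1.976.
Areal scale at 19.3°: h·k = 1.000 × 1.060 = 1.060.
Ratio = 1.976/1.060 ≈ 1.87.

1.87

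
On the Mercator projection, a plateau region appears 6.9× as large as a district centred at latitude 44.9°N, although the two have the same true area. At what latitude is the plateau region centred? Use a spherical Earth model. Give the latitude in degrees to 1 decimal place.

Mercator areal scale is sec²φ, so apparent-area ratio = sec²φ₁ / sec²φ₂ = cos²φ₂ / cos²φ₁.
cos²φ₂ / cos²φ₁ = 6.9  ⇒  cos φ₁ = cos 44.9° / √6.9 = 0.7083/2.627 = 0.2697.
φ₁ = arccos(0.2697) ≈ 74.4°.

74.4°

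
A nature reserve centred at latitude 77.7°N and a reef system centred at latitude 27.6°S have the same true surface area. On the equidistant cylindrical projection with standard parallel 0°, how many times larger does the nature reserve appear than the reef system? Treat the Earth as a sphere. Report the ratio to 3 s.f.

Plate carrée maps x = Rλ, y = Rφ. The meridian scale is h = 1 and the parallel scale is k = 1/cos φ = sec φ.
Areal scale at 77.7°: h·k = 1.000 × 4.694 = 4.694.
Areal scale at 27.6°: h·k = 1.000 × 1.128 = 1.128.
Ratio = 4.694/1.128 ≈ 4.16.

4.16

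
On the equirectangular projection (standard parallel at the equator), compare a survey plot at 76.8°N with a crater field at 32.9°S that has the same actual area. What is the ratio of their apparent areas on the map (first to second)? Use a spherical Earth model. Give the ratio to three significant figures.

3.68

For the equirectangular projection with φ₀ = 0 (plate carrée), h = 1 along meridians and k = sec φ along parallels.
Areal scale at 76.8°: h·k = 1.000 × 4.379 = 4.379.
Areal scale at 32.9°: h·k = 1.000 × 1.191 = 1.191.
Ratio = 4.379/1.191 ≈ 3.68.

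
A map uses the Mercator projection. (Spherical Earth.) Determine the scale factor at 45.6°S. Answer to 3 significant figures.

Mercator is conformal, so the point scale is isotropic: h = k = sec φ = 1/cos φ.
k = 1/cos 45.6° = 1/0.6997 = 1.429.

1.43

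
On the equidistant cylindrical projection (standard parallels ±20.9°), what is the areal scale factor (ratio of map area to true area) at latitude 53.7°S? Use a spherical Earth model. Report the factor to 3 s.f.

1.58

The equidistant cylindrical projection with φ₀ = 20.9° has h = 1 (meridians true) and k = cos φ₀ / cos φ along parallels.
Areal scale = h·k = 1 × cos φ₀ / cos φ; at 53.7°, h = 1.000, k = 1.578, so h·k = 1.578.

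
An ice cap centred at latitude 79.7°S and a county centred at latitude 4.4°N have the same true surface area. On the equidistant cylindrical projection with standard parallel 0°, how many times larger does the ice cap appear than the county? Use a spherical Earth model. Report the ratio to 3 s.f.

For the equirectangular projection with φ₀ = 0 (plate carrée), h = 1 along meridians and k = sec φ along parallels.
Areal scale at 79.7°: h·k = 1.000 × 5.593 = 5.593.
Areal scale at 4.4°: h·k = 1.000 × 1.003 = 1.003.
Ratio = 5.593/1.003 ≈ 5.58.

5.58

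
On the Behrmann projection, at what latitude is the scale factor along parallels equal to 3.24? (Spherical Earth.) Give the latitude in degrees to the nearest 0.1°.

74.5°

Behrmann is a cylindrical equal-area projection with standard parallels at ±30°. Cylindrical equal-area (φ₀ = 30°): h = cos φ / cos 30° along meridians, k = cos 30° / cos φ along parallels; h·k = 1.
k = cos φ₀ / cos φ = 3.24  ⇒  cos φ = cos 30° / 3.24 = 0.2673.
φ = arccos(0.2673) ≈ 74.5°.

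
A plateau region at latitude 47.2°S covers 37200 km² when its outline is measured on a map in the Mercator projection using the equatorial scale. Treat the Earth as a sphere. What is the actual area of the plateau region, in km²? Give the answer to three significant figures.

The Mercator projection is conformal; its linear scale factor is the same in every direction and equals sec φ = 1/cos φ.
Areal scale = k² = sec²φ = 1/cos²(47.2°) = 1/0.6794² = 2.166.
True area = apparent / (areal scale) = 37200 / 2.166 ≈ 17200 km².

17200 km²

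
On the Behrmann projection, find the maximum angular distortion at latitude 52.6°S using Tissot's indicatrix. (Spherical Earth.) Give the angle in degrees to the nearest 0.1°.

The Behrmann projection is cylindrical equal-area with φ₀ = 30°. Cylindrical equal-area (φ₀ = 30°): h = cos φ / cos 30° along meridians, k = cos 30° / cos φ along parallels; h·k = 1.
At 52.6°: h = 0.7013, k = 1.426; principal scales a = 1.426, b = 0.7013.
sin(ω/2) = (a − b)/(a + b) = 0.7245/2.127 = 0.3406, so ω = 2 arcsin(0.3406) ≈ 39.8°.

39.8°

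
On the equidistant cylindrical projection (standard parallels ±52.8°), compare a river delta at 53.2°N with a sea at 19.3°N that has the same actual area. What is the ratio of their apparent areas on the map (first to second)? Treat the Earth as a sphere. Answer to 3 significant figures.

1.58

The equidistant cylindrical projection with φ₀ = 52.8° has h = 1 (meridians true) and k = cos φ₀ / cos φ along parallels.
Areal scale at 53.2°: h·k = 1.000 × 1.009 = 1.009.
Areal scale at 19.3°: h·k = 1.000 × 0.6406 = 0.6406.
Ratio = 1.009/0.6406 ≈ 1.58.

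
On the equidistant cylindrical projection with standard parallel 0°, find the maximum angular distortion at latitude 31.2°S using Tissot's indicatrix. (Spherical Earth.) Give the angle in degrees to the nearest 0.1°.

8.9°

In the plate carrée (x = Rλ, y = Rφ), meridians are true-scale (h = 1) and parallels are stretched by k = sec φ.
At 31.2°: h = 1.000, k = 1.169; principal scales a = 1.169, b = 1.000.
sin(ω/2) = (a − b)/(a + b) = 0.1691/2.169 = 0.07796, so ω = 2 arcsin(0.07796) ≈ 8.9°.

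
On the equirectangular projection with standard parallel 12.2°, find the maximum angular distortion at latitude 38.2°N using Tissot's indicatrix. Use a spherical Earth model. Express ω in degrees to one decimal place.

12.5°

In the equirectangular projection with standard parallel φ₀ = 12.2° (x = Rλ cos φ₀, y = Rφ), meridians are true-scale (h = 1) and the parallel scale is k = cos φ₀ / cos φ.
At 38.2°: h = 1.000, k = 1.244; principal scales a = 1.244, b = 1.000.
sin(ω/2) = (a − b)/(a + b) = 0.2438/2.244 = 0.1086, so ω = 2 arcsin(0.1086) ≈ 12.5°.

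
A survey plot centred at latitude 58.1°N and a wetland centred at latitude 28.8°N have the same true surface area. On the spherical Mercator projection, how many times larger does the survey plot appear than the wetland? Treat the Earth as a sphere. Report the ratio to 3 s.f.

Mercator is conformal with k = sec φ, so areal scale = k² = sec²φ.
At 58.1°: sec²(58.1°) = 1/0.5284² = 3.581.
At 28.8°: sec²(28.8°) = 1/0.8763² = 1.302.
Ratio = 3.581/1.302 = cos²(28.8°)/cos²(58.1°) ≈ 2.75.

2.75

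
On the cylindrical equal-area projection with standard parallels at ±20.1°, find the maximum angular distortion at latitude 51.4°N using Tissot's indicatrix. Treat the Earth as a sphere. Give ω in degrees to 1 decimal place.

45.6°

For cylindrical equal-area with standard parallel φ₀, h = cos φ / cos φ₀ and k = cos φ₀ / cos φ, so h·k = 1.
At 51.4°: h = 0.6643, k = 1.505; principal scales a = 1.505, b = 0.6643.
sin(ω/2) = (a − b)/(a + b) = 0.8409/2.170 = 0.3876, so ω = 2 arcsin(0.3876) ≈ 45.6°.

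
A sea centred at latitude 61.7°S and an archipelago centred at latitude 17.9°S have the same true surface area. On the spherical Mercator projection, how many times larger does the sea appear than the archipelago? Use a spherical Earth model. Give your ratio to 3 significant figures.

Mercator is conformal with k = sec φ, so areal scale = k² = sec²φ.
At 61.7°: sec²(61.7°) = 1/0.4741² = 4.449.
At 17.9°: sec²(17.9°) = 1/0.9516² = 1.104.
Ratio = 4.449/1.104 = cos²(17.9°)/cos²(61.7°) ≈ 4.03.

4.03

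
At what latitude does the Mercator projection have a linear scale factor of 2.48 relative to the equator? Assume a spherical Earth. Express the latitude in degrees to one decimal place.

66.2°

Mercator scale is k = sec φ = 1/cos φ.
1/cos φ = 2.48  ⇒  cos φ = 0.4032  ⇒  φ = arccos(0.4032) ≈ 66.2°.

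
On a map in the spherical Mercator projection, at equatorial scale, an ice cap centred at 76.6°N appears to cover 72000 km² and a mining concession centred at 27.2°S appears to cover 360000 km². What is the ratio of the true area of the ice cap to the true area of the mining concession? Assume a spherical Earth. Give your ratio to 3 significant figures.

0.0136

Since Mercator area scale is 1/cos²φ, the true area equals the apparent area multiplied by cos²φ.
True area of ice cap: 72000 × cos²(76.6°) = 72000 × 0.05371 = 3867 km².
True area of mining concession: 360000 × cos²(27.2°) = 360000 × 0.7911 = 284800 km².
Ratio = 3867 / 284800 ≈ 0.0136.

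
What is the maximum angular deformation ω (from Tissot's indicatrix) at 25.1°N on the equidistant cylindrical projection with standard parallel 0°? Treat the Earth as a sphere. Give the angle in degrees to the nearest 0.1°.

5.7°

For the equirectangular projection with φ₀ = 0 (plate carrée), h = 1 along meridians and k = sec φ along parallels.
At 25.1°: h = 1.000, k = 1.104; principal scales a = 1.104, b = 1.000.
sin(ω/2) = (a − b)/(a + b) = 0.1043/2.104 = 0.04956, so ω = 2 arcsin(0.04956) ≈ 5.7°.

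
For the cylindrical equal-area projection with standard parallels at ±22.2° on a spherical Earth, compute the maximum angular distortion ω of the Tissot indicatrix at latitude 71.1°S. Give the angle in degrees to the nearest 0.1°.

102.9°

A cylindrical equal-area projection with standard parallel φ₀ has meridian scale h = cos φ / cos φ₀ and parallel scale k = cos φ₀ / cos φ (so areas are preserved, h·k = 1).
At 71.1°: h = 0.3499, k = 2.858; principal scales a = 2.858, b = 0.3499.
sin(ω/2) = (a − b)/(a + b) = 2.509/3.208 = 0.7819, so ω = 2 arcsin(0.7819) ≈ 102.9°.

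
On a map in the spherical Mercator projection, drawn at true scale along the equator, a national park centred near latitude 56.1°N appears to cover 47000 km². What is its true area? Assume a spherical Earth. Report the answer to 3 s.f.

14600 km²

For Mercator, h = k = sec φ (a conformal cylindrical projection has a single point scale, 1/cos φ).
Areal scale = k² = sec²φ = 1/cos²(56.1°) = 1/0.5577² = 3.215.
True area = apparent / (areal scale) = 47000 / 3.215 ≈ 14600 km².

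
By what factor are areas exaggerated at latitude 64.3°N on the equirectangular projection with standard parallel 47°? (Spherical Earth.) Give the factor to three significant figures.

In the equirectangular projection with standard parallel φ₀ = 47° (x = Rλ cos φ₀, y = Rφ), meridians are true-scale (h = 1) and the parallel scale is k = cos φ₀ / cos φ.
Areal scale = h·k = 1 × cos φ₀ / cos φ; at 64.3°, h = 1.000, k = 1.573, so h·k = 1.573.

1.57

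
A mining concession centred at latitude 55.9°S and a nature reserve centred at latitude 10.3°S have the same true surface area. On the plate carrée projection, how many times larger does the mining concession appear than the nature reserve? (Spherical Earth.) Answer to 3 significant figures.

1.75

Plate carrée maps x = Rλ, y = Rφ. The meridian scale is h = 1 and the parallel scale is k = 1/cos φ = sec φ.
Areal scale at 55.9°: h·k = 1.000 × 1.784 = 1.784.
Areal scale at 10.3°: h·k = 1.000 × 1.016 = 1.016.
Ratio = 1.784/1.016 ≈ 1.75.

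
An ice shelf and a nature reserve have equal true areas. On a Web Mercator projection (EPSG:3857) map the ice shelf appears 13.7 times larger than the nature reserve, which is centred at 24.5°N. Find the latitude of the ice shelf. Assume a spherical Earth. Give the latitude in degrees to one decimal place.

On Mercator, (apparent₁)/(apparent₂) = sec²φ₁ / sec²φ₂ when true areas are equal.
cos²φ₂ / cos²φ₁ = 13.7  ⇒  cos φ₁ = cos 24.5° / √13.7 = 0.9100/3.701 = 0.2458.
φ₁ = arccos(0.2458) ≈ 75.8°.

75.8°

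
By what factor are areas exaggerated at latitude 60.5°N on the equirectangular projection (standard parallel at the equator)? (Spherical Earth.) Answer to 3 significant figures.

2.03

For the equirectangular projection with φ₀ = 0 (plate carrée), h = 1 along meridians and k = sec φ along parallels.
Areal scale = h·k = 1 × sec φ; at 60.5°, h = 1.000, k = 2.031, so h·k = 2.031.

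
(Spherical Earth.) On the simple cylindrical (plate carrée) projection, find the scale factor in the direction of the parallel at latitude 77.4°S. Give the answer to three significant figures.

4.58

In the plate carrée (x = Rλ, y = Rφ), meridians are true-scale (h = 1) and parallels are stretched by k = sec φ.
k = 1/cos 77.4° = 1/0.2181 = 4.584.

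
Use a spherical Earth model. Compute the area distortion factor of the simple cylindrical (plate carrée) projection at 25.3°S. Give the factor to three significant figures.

1.11

For the equirectangular projection with φ₀ = 0 (plate carrée), h = 1 along meridians and k = sec φ along parallels.
Areal scale = h·k = 1 × sec φ; at 25.3°, h = 1.000, k = 1.106, so h·k = 1.106.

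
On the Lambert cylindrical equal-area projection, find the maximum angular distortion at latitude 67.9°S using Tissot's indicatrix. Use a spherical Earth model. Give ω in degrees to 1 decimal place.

97.5°

The Lambert cylindrical equal-area projection is the cylindrical equal-area projection with its standard parallel at the equator (φ₀ = 0). Cylindrical equal-area (φ₀ = 0°): h = cos φ / cos 0° along meridians, k = cos 0° / cos φ along parallels; h·k = 1.
At 67.9°: h = 0.3762, k = 2.658; principal scales a = 2.658, b = 0.3762.
sin(ω/2) = (a − b)/(a + b) = 2.282/3.034 = 0.7520, so ω = 2 arcsin(0.7520) ≈ 97.5°.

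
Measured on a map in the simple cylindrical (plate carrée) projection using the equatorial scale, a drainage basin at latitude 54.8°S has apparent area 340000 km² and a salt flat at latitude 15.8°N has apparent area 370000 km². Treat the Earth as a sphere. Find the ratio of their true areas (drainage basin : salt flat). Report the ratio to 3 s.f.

0.550

Plate carrée has h = 1 and k = sec φ, giving areal scale sec φ; true area = (apparent area) · cos φ.
True area of drainage basin: 340000 × cos(54.8°) = 340000 × 0.5764 = 196000 km².
True area of salt flat: 370000 × cos(15.8°) = 370000 × 0.9622 = 356000 km².
Ratio = 196000 / 356000 ≈ 0.550.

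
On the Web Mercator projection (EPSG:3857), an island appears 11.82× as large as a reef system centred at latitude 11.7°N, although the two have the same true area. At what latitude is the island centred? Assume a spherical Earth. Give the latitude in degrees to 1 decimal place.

73.5°

For equal true areas on Mercator, apparent areas scale as sec²φ, so the ratio is cos²φ₂ / cos²φ₁.
cos²φ₂ / cos²φ₁ = 11.82  ⇒  cos φ₁ = cos 11.7° / √11.82 = 0.9792/3.438 = 0.2848.
φ₁ = arccos(0.2848) ≈ 73.5°.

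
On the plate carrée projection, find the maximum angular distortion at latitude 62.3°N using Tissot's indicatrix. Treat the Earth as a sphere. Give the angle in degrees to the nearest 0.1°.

42.9°

Plate carrée maps x = Rλ, y = Rφ. The meridian scale is h = 1 and the parallel scale is k = 1/cos φ = sec φ.
At 62.3°: h = 1.000, k = 2.151; principal scales a = 2.151, b = 1.000.
sin(ω/2) = (a − b)/(a + b) = 1.151/3.151 = 0.3653, so ω = 2 arcsin(0.3653) ≈ 42.9°.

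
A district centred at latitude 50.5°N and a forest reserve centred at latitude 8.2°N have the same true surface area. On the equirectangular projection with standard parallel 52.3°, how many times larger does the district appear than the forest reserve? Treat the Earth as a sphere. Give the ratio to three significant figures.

The equidistant cylindrical projection with φ₀ = 52.3° has h = 1 (meridians true) and k = cos φ₀ / cos φ along parallels.
Areal scale at 50.5°: h·k = 1.000 × 0.9614 = 0.9614.
Areal scale at 8.2°: h·k = 1.000 × 0.6178 = 0.6178.
Ratio = 0.9614/0.6178 ≈ 1.56.

1.56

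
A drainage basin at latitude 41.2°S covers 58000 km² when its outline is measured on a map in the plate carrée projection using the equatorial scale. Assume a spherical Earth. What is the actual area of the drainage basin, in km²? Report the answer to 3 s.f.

For the equirectangular projection with φ₀ = 0 (plate carrée), h = 1 along meridians and k = sec φ along parallels.
Areal scale = h·k = 1 × sec φ; at 41.2°, h = 1.000, k = 1.329, so h·k = 1.329.
True area = apparent / (areal scale) = 58000 / 1.329 ≈ 43600 km².

43600 km²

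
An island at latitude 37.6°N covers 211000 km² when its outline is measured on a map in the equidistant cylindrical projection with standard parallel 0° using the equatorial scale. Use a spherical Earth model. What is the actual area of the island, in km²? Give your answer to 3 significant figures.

167000 km²

Plate carrée maps x = Rλ, y = Rφ. The meridian scale is h = 1 and the parallel scale is k = 1/cos φ = sec φ.
Areal scale = h·k = 1 × sec φ; at 37.6°, h = 1.000, k = 1.262, so h·k = 1.262.
True area = apparent / (areal scale) = 211000 / 1.262 ≈ 167000 km².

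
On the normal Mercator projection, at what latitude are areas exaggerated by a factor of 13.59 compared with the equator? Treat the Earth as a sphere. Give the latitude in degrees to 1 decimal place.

Mercator areal scale is sec²φ.
sec²φ = 13.59  ⇒  cos²φ = 0.07358  ⇒  cos φ = 0.2713.
φ = arccos(0.2713) ≈ 74.3°.

74.3°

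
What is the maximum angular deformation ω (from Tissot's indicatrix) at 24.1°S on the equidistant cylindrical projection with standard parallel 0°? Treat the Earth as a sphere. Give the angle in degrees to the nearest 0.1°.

5.2°

For the equirectangular projection with φ₀ = 0 (plate carrée), h = 1 along meridians and k = sec φ along parallels.
At 24.1°: h = 1.000, k = 1.095; principal scales a = 1.095, b = 1.000.
sin(ω/2) = (a − b)/(a + b) = 0.09549/2.095 = 0.04557, so ω = 2 arcsin(0.04557) ≈ 5.2°.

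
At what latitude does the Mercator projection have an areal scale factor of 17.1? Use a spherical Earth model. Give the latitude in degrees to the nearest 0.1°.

Mercator areal scale is sec²φ.
sec²φ = 17.1  ⇒  cos²φ = 0.05848  ⇒  cos φ = 0.2418.
φ = arccos(0.2418) ≈ 76.0°.

76.0°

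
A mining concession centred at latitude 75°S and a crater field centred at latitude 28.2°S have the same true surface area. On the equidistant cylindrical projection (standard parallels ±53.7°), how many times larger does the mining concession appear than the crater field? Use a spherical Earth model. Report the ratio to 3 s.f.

3.41

In the equirectangular projection with standard parallel φ₀ = 53.7° (x = Rλ cos φ₀, y = Rφ), meridians are true-scale (h = 1) and the parallel scale is k = cos φ₀ / cos φ.
Areal scale at 75°: h·k = 1.000 × 2.287 = 2.287.
Areal scale at 28.2°: h·k = 1.000 × 0.6717 = 0.6717.
Ratio = 2.287/0.6717 ≈ 3.41.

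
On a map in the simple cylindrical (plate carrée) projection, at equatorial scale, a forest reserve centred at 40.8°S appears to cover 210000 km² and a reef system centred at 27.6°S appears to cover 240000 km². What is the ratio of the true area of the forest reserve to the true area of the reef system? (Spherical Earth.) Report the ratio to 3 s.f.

0.747

On the plate carrée, areal scale = h·k = 1 × sec φ, so true area = apparent × cos φ.
True area of forest reserve: 210000 × cos(40.8°) = 210000 × 0.7570 = 159000 km².
True area of reef system: 240000 × cos(27.6°) = 240000 × 0.8862 = 212700 km².
Ratio = 159000 / 212700 ≈ 0.747.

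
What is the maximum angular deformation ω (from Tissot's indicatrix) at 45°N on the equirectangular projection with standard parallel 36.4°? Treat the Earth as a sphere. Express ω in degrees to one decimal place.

The equidistant cylindrical projection with φ₀ = 36.4° has h = 1 (meridians true) and k = cos φ₀ / cos φ along parallels.
At 45°: h = 1.000, k = 1.138; principal scales a = 1.138, b = 1.000.
sin(ω/2) = (a − b)/(a + b) = 0.1383/2.138 = 0.06467, so ω = 2 arcsin(0.06467) ≈ 7.4°.

7.4°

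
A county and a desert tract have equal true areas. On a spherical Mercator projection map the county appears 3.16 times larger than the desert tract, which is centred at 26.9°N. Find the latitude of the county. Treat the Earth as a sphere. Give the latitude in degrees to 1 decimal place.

Mercator areal scale is sec²φ, so apparent-area ratio = sec²φ₁ / sec²φ₂ = cos²φ₂ / cos²φ₁.
cos²φ₂ / cos²φ₁ = 3.16  ⇒  cos φ₁ = cos 26.9° / √3.16 = 0.8918/1.778 = 0.5017.
φ₁ = arccos(0.5017) ≈ 59.9°.

59.9°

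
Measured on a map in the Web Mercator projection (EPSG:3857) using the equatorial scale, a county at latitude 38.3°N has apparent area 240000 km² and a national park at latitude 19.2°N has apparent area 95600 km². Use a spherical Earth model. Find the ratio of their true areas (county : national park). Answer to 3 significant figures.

1.73

Mercator's areal exaggeration is sec²φ; hence true area = (apparent area) · cos²φ.
True area of county: 240000 × cos²(38.3°) = 240000 × 0.6159 = 147800 km².
True area of national park: 95600 × cos²(19.2°) = 95600 × 0.8918 = 85260 km².
Ratio = 147800 / 85260 ≈ 1.73.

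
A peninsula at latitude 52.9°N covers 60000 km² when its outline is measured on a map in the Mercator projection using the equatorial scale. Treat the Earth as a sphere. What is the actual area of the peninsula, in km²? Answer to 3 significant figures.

21800 km²

For Mercator, h = k = sec φ (a conformal cylindrical projection has a single point scale, 1/cos φ).
Areal scale = k² = sec²φ = 1/cos²(52.9°) = 1/0.6032² = 2.748.
True area = apparent / (areal scale) = 60000 / 2.748 ≈ 21800 km².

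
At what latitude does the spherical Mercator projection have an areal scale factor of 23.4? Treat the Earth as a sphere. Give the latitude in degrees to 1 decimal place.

Mercator areal scale is sec²φ.
sec²φ = 23.4  ⇒  cos²φ = 0.04274  ⇒  cos φ = 0.2067.
φ = arccos(0.2067) ≈ 78.1°.

78.1°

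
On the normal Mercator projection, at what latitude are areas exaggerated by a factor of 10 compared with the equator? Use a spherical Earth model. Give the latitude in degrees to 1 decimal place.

Mercator areal scale is sec²φ.
sec²φ = 10  ⇒  cos²φ = 0.1000  ⇒  cos φ = 0.3162.
φ = arccos(0.3162) ≈ 71.6°.

71.6°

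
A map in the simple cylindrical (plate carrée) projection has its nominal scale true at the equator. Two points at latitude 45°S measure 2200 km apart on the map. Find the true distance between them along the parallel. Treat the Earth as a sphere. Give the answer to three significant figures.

In the plate carrée (x = Rλ, y = Rφ), meridians are true-scale (h = 1) and parallels are stretched by k = sec φ.
Along the parallel at 45°, map distances are exaggerated by k = sec 45° = 1.414.
True distance = 2200 / 1.414 = 2200 × cos 45° ≈ 1560 km.

1560 km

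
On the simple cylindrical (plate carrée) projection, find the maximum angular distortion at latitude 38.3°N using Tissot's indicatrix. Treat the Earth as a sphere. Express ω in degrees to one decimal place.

13.9°

In the plate carrée (x = Rλ, y = Rφ), meridians are true-scale (h = 1) and parallels are stretched by k = sec φ.
At 38.3°: h = 1.000, k = 1.274; principal scales a = 1.274, b = 1.000.
sin(ω/2) = (a − b)/(a + b) = 0.2742/2.274 = 0.1206, so ω = 2 arcsin(0.1206) ≈ 13.9°.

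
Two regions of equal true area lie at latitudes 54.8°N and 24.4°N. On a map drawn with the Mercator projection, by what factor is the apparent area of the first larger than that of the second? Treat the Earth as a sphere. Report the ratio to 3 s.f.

2.50

On Mercator, area is exaggerated by sec²φ = 1/cos²φ.
At 54.8°: sec²(54.8°) = 1/0.5764² = 3.010.
At 24.4°: sec²(24.4°) = 1/0.9107² = 1.206.
Ratio = 3.010/1.206 = cos²(24.4°)/cos²(54.8°) ≈ 2.50.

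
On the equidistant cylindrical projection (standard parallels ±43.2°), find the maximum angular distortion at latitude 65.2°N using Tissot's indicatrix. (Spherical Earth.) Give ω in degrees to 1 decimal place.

31.3°

With standard parallel φ₀ = 43.2°, the equirectangular projection gives x = Rλ cos φ₀, y = Rφ, so h = 1 and k = cos 43.2° / cos φ.
At 65.2°: h = 1.000, k = 1.738; principal scales a = 1.738, b = 1.000.
sin(ω/2) = (a − b)/(a + b) = 0.7379/2.738 = 0.2695, so ω = 2 arcsin(0.2695) ≈ 31.3°.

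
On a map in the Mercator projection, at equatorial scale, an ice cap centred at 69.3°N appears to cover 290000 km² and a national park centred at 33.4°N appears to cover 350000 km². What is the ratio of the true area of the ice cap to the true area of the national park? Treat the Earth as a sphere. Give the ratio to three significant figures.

0.149

On Mercator the areal scale is sec²φ, so true area = apparent × cos²φ.
True area of ice cap: 290000 × cos²(69.3°) = 290000 × 0.1249 = 36230 km².
True area of national park: 350000 × cos²(33.4°) = 350000 × 0.6970 = 243900 km².
Ratio = 36230 / 243900 ≈ 0.149.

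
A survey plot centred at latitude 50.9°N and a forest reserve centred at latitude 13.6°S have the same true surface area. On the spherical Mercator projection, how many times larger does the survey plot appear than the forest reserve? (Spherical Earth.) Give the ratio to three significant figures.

2.38

On Mercator, area is exaggerated by sec²φ = 1/cos²φ.
At 50.9°: sec²(50.9°) = 1/0.6307² = 2.514.
At 13.6°: sec²(13.6°) = 1/0.9720² = 1.059.
Ratio = 2.514/1.059 = cos²(13.6°)/cos²(50.9°) ≈ 2.38.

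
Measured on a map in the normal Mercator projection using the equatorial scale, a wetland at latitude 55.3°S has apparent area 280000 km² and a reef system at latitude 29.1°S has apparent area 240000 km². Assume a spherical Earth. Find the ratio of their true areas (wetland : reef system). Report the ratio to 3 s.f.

0.495

On Mercator the areal scale is sec²φ, so true area = apparent × cos²φ.
True area of wetland: 280000 × cos²(55.3°) = 280000 × 0.3241 = 90740 km².
True area of reef system: 240000 × cos²(29.1°) = 240000 × 0.7635 = 183200 km².
Ratio = 90740 / 183200 ≈ 0.495.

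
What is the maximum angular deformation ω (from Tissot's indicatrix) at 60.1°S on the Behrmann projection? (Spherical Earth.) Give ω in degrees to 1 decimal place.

The Behrmann projection is cylindrical equal-area with φ₀ = 30°. A cylindrical equal-area projection with standard parallel φ₀ has meridian scale h = cos φ / cos φ₀ and parallel scale k = cos φ₀ / cos φ (so areas are preserved, h·k = 1).
At 60.1°: h = 0.5756, k = 1.737; principal scales a = 1.737, b = 0.5756.
sin(ω/2) = (a − b)/(a + b) = 1.162/2.313 = 0.5023, so ω = 2 arcsin(0.5023) ≈ 60.3°.

60.3°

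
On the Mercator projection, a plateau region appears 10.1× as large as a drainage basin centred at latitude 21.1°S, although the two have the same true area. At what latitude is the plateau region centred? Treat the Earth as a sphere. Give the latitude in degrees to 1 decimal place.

72.9°

Mercator areal scale is sec²φ, so apparent-area ratio = sec²φ₁ / sec²φ₂ = cos²φ₂ / cos²φ₁.
cos²φ₂ / cos²φ₁ = 10.1  ⇒  cos φ₁ = cos 21.1° / √10.1 = 0.9330/3.178 = 0.2936.
φ₁ = arccos(0.2936) ≈ 72.9°.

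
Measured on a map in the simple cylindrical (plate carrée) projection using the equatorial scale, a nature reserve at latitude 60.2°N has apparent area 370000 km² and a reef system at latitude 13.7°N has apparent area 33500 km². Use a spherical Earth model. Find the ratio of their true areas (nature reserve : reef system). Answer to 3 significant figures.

Plate carrée has h = 1 and k = sec φ, giving areal scale sec φ; true area = (apparent area) · cos φ.
True area of nature reserve: 370000 × cos(60.2°) = 370000 × 0.4970 = 183900 km².
True area of reef system: 33500 × cos(13.7°) = 33500 × 0.9715 = 32550 km².
Ratio = 183900 / 32550 ≈ 5.65.

5.65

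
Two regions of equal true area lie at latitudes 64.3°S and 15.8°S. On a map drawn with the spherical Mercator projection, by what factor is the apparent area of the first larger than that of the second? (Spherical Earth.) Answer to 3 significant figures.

Mercator is conformal with k = sec φ, so areal scale = k² = sec²φ.
At 64.3°: sec²(64.3°) = 1/0.4337² = 5.317.
At 15.8°: sec²(15.8°) = 1/0.9622² = 1.080.
Ratio = 5.317/1.080 = cos²(15.8°)/cos²(64.3°) ≈ 4.92.

4.92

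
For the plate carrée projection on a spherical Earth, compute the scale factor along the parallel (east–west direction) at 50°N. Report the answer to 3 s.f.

Plate carrée maps x = Rλ, y = Rφ. The meridian scale is h = 1 and the parallel scale is k = 1/cos φ = sec φ.
k = 1/cos 50° = 1/0.6428 = 1.556.

1.56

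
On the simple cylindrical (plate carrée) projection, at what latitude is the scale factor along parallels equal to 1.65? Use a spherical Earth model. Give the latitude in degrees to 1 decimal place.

52.7°

Plate carrée: h = 1, k = sec φ along parallels.
sec φ = 1.65  ⇒  cos φ = 0.6061  ⇒  φ ≈ 52.7°.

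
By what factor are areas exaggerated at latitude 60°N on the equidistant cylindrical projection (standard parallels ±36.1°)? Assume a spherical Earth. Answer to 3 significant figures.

In the equirectangular projection with standard parallel φ₀ = 36.1° (x = Rλ cos φ₀, y = Rφ), meridians are true-scale (h = 1) and the parallel scale is k = cos φ₀ / cos φ.
Areal scale = h·k = 1 × cos φ₀ / cos φ; at 60°, h = 1.000, k = 1.616, so h·k = 1.616.

1.62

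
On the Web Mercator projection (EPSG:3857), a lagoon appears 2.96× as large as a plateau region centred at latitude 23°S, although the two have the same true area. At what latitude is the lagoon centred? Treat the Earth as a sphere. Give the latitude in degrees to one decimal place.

57.7°

Mercator areal scale is sec²φ, so apparent-area ratio = sec²φ₁ / sec²φ₂ = cos²φ₂ / cos²φ₁.
cos²φ₂ / cos²φ₁ = 2.96  ⇒  cos φ₁ = cos 23° / √2.96 = 0.9205/1.720 = 0.5350.
φ₁ = arccos(0.5350) ≈ 57.7°.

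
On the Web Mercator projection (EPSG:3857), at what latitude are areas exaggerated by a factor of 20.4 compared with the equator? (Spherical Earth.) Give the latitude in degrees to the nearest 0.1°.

77.2°

Mercator areal scale is sec²φ.
sec²φ = 20.4  ⇒  cos²φ = 0.04902  ⇒  cos φ = 0.2214.
φ = arccos(0.2214) ≈ 77.2°.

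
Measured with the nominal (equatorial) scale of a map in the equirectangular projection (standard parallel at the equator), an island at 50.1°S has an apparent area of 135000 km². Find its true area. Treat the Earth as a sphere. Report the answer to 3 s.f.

86600 km²

Plate carrée maps x = Rλ, y = Rφ. The meridian scale is h = 1 and the parallel scale is k = 1/cos φ = sec φ.
Areal scale = h·k = 1 × sec φ; at 50.1°, h = 1.000, k = 1.559, so h·k = 1.559.
True area = apparent / (areal scale) = 135000 / 1.559 ≈ 86600 km².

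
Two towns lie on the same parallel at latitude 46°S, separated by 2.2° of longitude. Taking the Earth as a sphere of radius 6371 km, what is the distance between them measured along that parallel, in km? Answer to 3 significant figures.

170 km

Arc length along a parallel = R cos φ · Δλ (with Δλ in radians).
= 6371 × cos 46° × (2.2° × π/180) = 6371 × 0.6947 × 0.03840 ≈ 170 km.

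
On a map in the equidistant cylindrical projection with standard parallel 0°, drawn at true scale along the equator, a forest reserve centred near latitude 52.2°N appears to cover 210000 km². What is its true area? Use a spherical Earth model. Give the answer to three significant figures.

Plate carrée maps x = Rλ, y = Rφ. The meridian scale is h = 1 and the parallel scale is k = 1/cos φ = sec φ.
Areal scale = h·k = 1 × sec φ; at 52.2°, h = 1.000, k = 1.632, so h·k = 1.632.
True area = apparent / (areal scale) = 210000 / 1.632 ≈ 129000 km².

129000 km²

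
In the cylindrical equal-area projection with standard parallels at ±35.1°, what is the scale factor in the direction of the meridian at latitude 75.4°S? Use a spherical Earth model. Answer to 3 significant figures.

0.308

Cylindrical equal-area (φ₀ = 35.1°): h = cos φ / cos 35.1° along meridians, k = cos 35.1° / cos φ along parallels; h·k = 1.
h = cos 75.4° / cos 35.1° = 0.2521/0.8181 = 0.3081.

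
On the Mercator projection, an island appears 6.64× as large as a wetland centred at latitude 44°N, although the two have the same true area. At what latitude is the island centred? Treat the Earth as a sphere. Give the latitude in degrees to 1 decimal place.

73.8°

For equal true areas on Mercator, apparent areas scale as sec²φ, so the ratio is cos²φ₂ / cos²φ₁.
cos²φ₂ / cos²φ₁ = 6.64  ⇒  cos φ₁ = cos 44° / √6.64 = 0.7193/2.577 = 0.2792.
φ₁ = arccos(0.2792) ≈ 73.8°.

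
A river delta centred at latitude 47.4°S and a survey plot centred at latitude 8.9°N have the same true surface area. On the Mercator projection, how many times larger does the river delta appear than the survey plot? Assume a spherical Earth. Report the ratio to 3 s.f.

On Mercator, area is exaggerated by sec²φ = 1/cos²φ.
At 47.4°: sec²(47.4°) = 1/0.6769² = 2.183.
At 8.9°: sec²(8.9°) = 1/0.9880² = 1.025.
Ratio = 2.183/1.025 = cos²(8.9°)/cos²(47.4°) ≈ 2.13.

2.13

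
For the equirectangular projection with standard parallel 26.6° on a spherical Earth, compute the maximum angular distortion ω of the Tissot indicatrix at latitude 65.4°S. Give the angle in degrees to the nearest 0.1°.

With standard parallel φ₀ = 26.6°, the equirectangular projection gives x = Rλ cos φ₀, y = Rφ, so h = 1 and k = cos 26.6° / cos φ.
At 65.4°: h = 1.000, k = 2.148; principal scales a = 2.148, b = 1.000.
sin(ω/2) = (a − b)/(a + b) = 1.148/3.148 = 0.3647, so ω = 2 arcsin(0.3647) ≈ 42.8°.

42.8°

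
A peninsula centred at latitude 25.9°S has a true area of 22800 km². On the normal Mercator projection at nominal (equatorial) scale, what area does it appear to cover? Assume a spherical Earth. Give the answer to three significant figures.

28200 km²

For Mercator, h = k = sec φ (a conformal cylindrical projection has a single point scale, 1/cos φ).
Areal scale = k² = sec²φ = 1/cos²(25.9°) = 1/0.8996² = 1.236.
Apparent area = 22800 × 1.236 ≈ 28200 km².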